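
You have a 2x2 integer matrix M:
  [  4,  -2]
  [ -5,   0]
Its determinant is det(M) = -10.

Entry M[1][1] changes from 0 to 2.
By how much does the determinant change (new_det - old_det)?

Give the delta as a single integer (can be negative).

Answer: 8

Derivation:
Cofactor C_11 = 4
Entry delta = 2 - 0 = 2
Det delta = entry_delta * cofactor = 2 * 4 = 8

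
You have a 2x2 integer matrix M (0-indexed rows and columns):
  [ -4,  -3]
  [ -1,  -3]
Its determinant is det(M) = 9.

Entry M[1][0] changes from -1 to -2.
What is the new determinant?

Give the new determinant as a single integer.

det is linear in row 1: changing M[1][0] by delta changes det by delta * cofactor(1,0).
Cofactor C_10 = (-1)^(1+0) * minor(1,0) = 3
Entry delta = -2 - -1 = -1
Det delta = -1 * 3 = -3
New det = 9 + -3 = 6

Answer: 6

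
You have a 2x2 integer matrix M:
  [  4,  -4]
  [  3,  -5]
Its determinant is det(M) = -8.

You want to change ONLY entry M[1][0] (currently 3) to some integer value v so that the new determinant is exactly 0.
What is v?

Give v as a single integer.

det is linear in entry M[1][0]: det = old_det + (v - 3) * C_10
Cofactor C_10 = 4
Want det = 0: -8 + (v - 3) * 4 = 0
  (v - 3) = 8 / 4 = 2
  v = 3 + (2) = 5

Answer: 5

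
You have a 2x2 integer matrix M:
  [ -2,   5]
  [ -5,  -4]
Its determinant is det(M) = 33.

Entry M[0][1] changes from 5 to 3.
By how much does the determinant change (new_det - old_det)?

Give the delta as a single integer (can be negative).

Cofactor C_01 = 5
Entry delta = 3 - 5 = -2
Det delta = entry_delta * cofactor = -2 * 5 = -10

Answer: -10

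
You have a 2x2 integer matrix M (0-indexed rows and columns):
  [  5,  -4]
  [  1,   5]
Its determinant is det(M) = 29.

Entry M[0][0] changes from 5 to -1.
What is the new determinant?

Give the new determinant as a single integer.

det is linear in row 0: changing M[0][0] by delta changes det by delta * cofactor(0,0).
Cofactor C_00 = (-1)^(0+0) * minor(0,0) = 5
Entry delta = -1 - 5 = -6
Det delta = -6 * 5 = -30
New det = 29 + -30 = -1

Answer: -1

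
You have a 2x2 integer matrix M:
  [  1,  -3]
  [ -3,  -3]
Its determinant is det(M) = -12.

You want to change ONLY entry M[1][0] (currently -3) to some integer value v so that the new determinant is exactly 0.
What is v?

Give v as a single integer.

Answer: 1

Derivation:
det is linear in entry M[1][0]: det = old_det + (v - -3) * C_10
Cofactor C_10 = 3
Want det = 0: -12 + (v - -3) * 3 = 0
  (v - -3) = 12 / 3 = 4
  v = -3 + (4) = 1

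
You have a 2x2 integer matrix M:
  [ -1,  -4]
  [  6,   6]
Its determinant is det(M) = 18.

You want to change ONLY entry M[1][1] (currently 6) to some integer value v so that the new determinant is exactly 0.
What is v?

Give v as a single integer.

Answer: 24

Derivation:
det is linear in entry M[1][1]: det = old_det + (v - 6) * C_11
Cofactor C_11 = -1
Want det = 0: 18 + (v - 6) * -1 = 0
  (v - 6) = -18 / -1 = 18
  v = 6 + (18) = 24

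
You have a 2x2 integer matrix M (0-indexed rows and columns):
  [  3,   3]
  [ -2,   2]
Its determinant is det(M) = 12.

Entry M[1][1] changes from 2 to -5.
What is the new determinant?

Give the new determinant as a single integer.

det is linear in row 1: changing M[1][1] by delta changes det by delta * cofactor(1,1).
Cofactor C_11 = (-1)^(1+1) * minor(1,1) = 3
Entry delta = -5 - 2 = -7
Det delta = -7 * 3 = -21
New det = 12 + -21 = -9

Answer: -9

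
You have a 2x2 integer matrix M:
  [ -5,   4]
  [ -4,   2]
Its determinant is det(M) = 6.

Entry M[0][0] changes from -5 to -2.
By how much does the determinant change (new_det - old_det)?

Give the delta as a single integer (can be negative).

Cofactor C_00 = 2
Entry delta = -2 - -5 = 3
Det delta = entry_delta * cofactor = 3 * 2 = 6

Answer: 6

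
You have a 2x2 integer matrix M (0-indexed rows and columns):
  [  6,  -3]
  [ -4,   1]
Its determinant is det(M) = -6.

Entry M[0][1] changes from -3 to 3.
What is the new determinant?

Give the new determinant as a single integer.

Answer: 18

Derivation:
det is linear in row 0: changing M[0][1] by delta changes det by delta * cofactor(0,1).
Cofactor C_01 = (-1)^(0+1) * minor(0,1) = 4
Entry delta = 3 - -3 = 6
Det delta = 6 * 4 = 24
New det = -6 + 24 = 18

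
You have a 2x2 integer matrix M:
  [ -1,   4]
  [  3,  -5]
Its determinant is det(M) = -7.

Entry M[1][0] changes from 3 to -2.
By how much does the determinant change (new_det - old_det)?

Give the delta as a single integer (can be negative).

Answer: 20

Derivation:
Cofactor C_10 = -4
Entry delta = -2 - 3 = -5
Det delta = entry_delta * cofactor = -5 * -4 = 20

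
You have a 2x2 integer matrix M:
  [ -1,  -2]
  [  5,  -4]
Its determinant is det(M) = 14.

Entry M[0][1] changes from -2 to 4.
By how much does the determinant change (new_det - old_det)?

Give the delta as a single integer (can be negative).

Answer: -30

Derivation:
Cofactor C_01 = -5
Entry delta = 4 - -2 = 6
Det delta = entry_delta * cofactor = 6 * -5 = -30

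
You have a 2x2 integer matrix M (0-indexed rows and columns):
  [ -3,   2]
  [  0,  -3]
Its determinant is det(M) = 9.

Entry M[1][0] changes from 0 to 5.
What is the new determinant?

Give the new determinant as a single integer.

Answer: -1

Derivation:
det is linear in row 1: changing M[1][0] by delta changes det by delta * cofactor(1,0).
Cofactor C_10 = (-1)^(1+0) * minor(1,0) = -2
Entry delta = 5 - 0 = 5
Det delta = 5 * -2 = -10
New det = 9 + -10 = -1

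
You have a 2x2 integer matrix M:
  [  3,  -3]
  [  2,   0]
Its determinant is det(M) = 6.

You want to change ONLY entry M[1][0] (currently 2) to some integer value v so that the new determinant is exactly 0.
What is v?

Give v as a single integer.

det is linear in entry M[1][0]: det = old_det + (v - 2) * C_10
Cofactor C_10 = 3
Want det = 0: 6 + (v - 2) * 3 = 0
  (v - 2) = -6 / 3 = -2
  v = 2 + (-2) = 0

Answer: 0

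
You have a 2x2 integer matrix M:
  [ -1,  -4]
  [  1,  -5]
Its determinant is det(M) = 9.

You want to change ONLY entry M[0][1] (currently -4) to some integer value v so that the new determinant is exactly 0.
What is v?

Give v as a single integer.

Answer: 5

Derivation:
det is linear in entry M[0][1]: det = old_det + (v - -4) * C_01
Cofactor C_01 = -1
Want det = 0: 9 + (v - -4) * -1 = 0
  (v - -4) = -9 / -1 = 9
  v = -4 + (9) = 5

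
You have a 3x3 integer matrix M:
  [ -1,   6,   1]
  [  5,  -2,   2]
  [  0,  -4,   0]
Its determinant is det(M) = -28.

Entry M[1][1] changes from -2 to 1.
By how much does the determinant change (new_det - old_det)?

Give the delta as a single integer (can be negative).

Answer: 0

Derivation:
Cofactor C_11 = 0
Entry delta = 1 - -2 = 3
Det delta = entry_delta * cofactor = 3 * 0 = 0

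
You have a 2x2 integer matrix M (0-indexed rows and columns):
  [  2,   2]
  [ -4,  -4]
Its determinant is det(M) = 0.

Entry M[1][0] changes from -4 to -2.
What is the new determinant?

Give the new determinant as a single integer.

Answer: -4

Derivation:
det is linear in row 1: changing M[1][0] by delta changes det by delta * cofactor(1,0).
Cofactor C_10 = (-1)^(1+0) * minor(1,0) = -2
Entry delta = -2 - -4 = 2
Det delta = 2 * -2 = -4
New det = 0 + -4 = -4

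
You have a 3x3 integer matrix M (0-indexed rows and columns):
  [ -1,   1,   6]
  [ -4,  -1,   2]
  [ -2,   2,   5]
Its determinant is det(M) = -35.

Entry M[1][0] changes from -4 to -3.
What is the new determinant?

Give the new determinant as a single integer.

Answer: -28

Derivation:
det is linear in row 1: changing M[1][0] by delta changes det by delta * cofactor(1,0).
Cofactor C_10 = (-1)^(1+0) * minor(1,0) = 7
Entry delta = -3 - -4 = 1
Det delta = 1 * 7 = 7
New det = -35 + 7 = -28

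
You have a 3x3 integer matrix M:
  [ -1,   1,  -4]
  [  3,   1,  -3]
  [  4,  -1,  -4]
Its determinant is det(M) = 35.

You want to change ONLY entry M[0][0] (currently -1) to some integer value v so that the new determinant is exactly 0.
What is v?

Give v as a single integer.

Answer: 4

Derivation:
det is linear in entry M[0][0]: det = old_det + (v - -1) * C_00
Cofactor C_00 = -7
Want det = 0: 35 + (v - -1) * -7 = 0
  (v - -1) = -35 / -7 = 5
  v = -1 + (5) = 4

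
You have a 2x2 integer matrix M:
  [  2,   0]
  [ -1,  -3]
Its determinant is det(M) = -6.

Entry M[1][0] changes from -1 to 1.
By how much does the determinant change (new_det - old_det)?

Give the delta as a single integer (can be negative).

Answer: 0

Derivation:
Cofactor C_10 = 0
Entry delta = 1 - -1 = 2
Det delta = entry_delta * cofactor = 2 * 0 = 0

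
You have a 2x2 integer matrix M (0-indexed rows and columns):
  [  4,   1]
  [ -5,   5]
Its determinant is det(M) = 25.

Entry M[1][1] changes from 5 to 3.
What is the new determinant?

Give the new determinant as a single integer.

Answer: 17

Derivation:
det is linear in row 1: changing M[1][1] by delta changes det by delta * cofactor(1,1).
Cofactor C_11 = (-1)^(1+1) * minor(1,1) = 4
Entry delta = 3 - 5 = -2
Det delta = -2 * 4 = -8
New det = 25 + -8 = 17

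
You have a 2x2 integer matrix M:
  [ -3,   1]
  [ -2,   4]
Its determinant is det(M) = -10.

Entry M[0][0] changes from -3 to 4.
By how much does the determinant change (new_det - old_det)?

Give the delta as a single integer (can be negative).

Cofactor C_00 = 4
Entry delta = 4 - -3 = 7
Det delta = entry_delta * cofactor = 7 * 4 = 28

Answer: 28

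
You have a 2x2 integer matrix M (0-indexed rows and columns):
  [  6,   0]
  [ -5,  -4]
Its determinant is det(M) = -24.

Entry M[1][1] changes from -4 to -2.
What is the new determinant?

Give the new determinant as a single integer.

Answer: -12

Derivation:
det is linear in row 1: changing M[1][1] by delta changes det by delta * cofactor(1,1).
Cofactor C_11 = (-1)^(1+1) * minor(1,1) = 6
Entry delta = -2 - -4 = 2
Det delta = 2 * 6 = 12
New det = -24 + 12 = -12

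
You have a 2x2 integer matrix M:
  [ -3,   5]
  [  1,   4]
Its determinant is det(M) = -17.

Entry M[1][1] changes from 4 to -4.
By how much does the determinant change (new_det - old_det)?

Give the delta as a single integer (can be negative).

Cofactor C_11 = -3
Entry delta = -4 - 4 = -8
Det delta = entry_delta * cofactor = -8 * -3 = 24

Answer: 24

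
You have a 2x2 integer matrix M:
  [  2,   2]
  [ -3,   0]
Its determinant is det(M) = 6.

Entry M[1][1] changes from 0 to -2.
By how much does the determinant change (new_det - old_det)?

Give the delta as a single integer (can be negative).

Cofactor C_11 = 2
Entry delta = -2 - 0 = -2
Det delta = entry_delta * cofactor = -2 * 2 = -4

Answer: -4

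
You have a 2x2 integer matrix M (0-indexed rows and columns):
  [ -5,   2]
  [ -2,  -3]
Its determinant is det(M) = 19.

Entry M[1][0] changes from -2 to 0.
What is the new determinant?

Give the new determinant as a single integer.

Answer: 15

Derivation:
det is linear in row 1: changing M[1][0] by delta changes det by delta * cofactor(1,0).
Cofactor C_10 = (-1)^(1+0) * minor(1,0) = -2
Entry delta = 0 - -2 = 2
Det delta = 2 * -2 = -4
New det = 19 + -4 = 15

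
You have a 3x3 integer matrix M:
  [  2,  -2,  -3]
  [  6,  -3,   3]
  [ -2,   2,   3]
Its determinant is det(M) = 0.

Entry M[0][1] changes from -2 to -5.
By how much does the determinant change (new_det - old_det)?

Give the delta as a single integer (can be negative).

Answer: 72

Derivation:
Cofactor C_01 = -24
Entry delta = -5 - -2 = -3
Det delta = entry_delta * cofactor = -3 * -24 = 72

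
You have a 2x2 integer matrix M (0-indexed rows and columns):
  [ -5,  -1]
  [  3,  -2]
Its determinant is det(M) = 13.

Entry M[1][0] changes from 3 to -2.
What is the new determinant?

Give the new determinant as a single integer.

det is linear in row 1: changing M[1][0] by delta changes det by delta * cofactor(1,0).
Cofactor C_10 = (-1)^(1+0) * minor(1,0) = 1
Entry delta = -2 - 3 = -5
Det delta = -5 * 1 = -5
New det = 13 + -5 = 8

Answer: 8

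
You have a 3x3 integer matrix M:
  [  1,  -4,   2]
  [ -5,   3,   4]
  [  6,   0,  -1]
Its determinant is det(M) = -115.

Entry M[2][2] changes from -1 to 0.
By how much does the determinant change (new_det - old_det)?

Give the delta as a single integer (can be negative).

Answer: -17

Derivation:
Cofactor C_22 = -17
Entry delta = 0 - -1 = 1
Det delta = entry_delta * cofactor = 1 * -17 = -17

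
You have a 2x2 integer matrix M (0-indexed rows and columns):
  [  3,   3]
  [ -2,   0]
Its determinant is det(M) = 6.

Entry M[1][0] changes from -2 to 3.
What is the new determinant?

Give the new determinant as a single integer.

Answer: -9

Derivation:
det is linear in row 1: changing M[1][0] by delta changes det by delta * cofactor(1,0).
Cofactor C_10 = (-1)^(1+0) * minor(1,0) = -3
Entry delta = 3 - -2 = 5
Det delta = 5 * -3 = -15
New det = 6 + -15 = -9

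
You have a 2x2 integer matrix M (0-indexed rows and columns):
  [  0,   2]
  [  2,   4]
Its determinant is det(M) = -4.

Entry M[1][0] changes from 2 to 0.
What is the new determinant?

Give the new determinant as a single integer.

det is linear in row 1: changing M[1][0] by delta changes det by delta * cofactor(1,0).
Cofactor C_10 = (-1)^(1+0) * minor(1,0) = -2
Entry delta = 0 - 2 = -2
Det delta = -2 * -2 = 4
New det = -4 + 4 = 0

Answer: 0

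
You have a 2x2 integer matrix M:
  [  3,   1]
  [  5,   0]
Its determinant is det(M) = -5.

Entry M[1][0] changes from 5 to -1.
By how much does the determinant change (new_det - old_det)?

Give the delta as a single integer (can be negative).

Cofactor C_10 = -1
Entry delta = -1 - 5 = -6
Det delta = entry_delta * cofactor = -6 * -1 = 6

Answer: 6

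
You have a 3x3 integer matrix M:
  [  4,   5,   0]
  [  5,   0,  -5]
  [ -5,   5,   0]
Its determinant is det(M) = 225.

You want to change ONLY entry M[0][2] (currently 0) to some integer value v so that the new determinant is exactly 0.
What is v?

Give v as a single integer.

Answer: -9

Derivation:
det is linear in entry M[0][2]: det = old_det + (v - 0) * C_02
Cofactor C_02 = 25
Want det = 0: 225 + (v - 0) * 25 = 0
  (v - 0) = -225 / 25 = -9
  v = 0 + (-9) = -9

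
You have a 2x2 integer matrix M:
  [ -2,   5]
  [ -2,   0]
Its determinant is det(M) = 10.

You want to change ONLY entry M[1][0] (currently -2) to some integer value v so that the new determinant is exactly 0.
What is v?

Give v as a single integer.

det is linear in entry M[1][0]: det = old_det + (v - -2) * C_10
Cofactor C_10 = -5
Want det = 0: 10 + (v - -2) * -5 = 0
  (v - -2) = -10 / -5 = 2
  v = -2 + (2) = 0

Answer: 0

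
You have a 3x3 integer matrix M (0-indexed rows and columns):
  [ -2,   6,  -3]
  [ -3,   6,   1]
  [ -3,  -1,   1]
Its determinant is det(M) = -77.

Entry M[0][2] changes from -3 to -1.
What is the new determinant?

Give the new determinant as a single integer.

det is linear in row 0: changing M[0][2] by delta changes det by delta * cofactor(0,2).
Cofactor C_02 = (-1)^(0+2) * minor(0,2) = 21
Entry delta = -1 - -3 = 2
Det delta = 2 * 21 = 42
New det = -77 + 42 = -35

Answer: -35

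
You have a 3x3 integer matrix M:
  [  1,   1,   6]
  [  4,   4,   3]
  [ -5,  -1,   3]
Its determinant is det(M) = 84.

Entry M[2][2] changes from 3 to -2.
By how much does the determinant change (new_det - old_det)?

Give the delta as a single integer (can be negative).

Answer: 0

Derivation:
Cofactor C_22 = 0
Entry delta = -2 - 3 = -5
Det delta = entry_delta * cofactor = -5 * 0 = 0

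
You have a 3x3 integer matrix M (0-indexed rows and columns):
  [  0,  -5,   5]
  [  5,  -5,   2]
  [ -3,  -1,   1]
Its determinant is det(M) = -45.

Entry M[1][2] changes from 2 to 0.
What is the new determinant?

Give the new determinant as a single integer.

det is linear in row 1: changing M[1][2] by delta changes det by delta * cofactor(1,2).
Cofactor C_12 = (-1)^(1+2) * minor(1,2) = 15
Entry delta = 0 - 2 = -2
Det delta = -2 * 15 = -30
New det = -45 + -30 = -75

Answer: -75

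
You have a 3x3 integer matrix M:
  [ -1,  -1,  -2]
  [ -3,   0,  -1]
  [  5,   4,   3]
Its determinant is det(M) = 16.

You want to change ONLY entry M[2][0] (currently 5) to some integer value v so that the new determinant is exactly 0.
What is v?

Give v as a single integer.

Answer: -11

Derivation:
det is linear in entry M[2][0]: det = old_det + (v - 5) * C_20
Cofactor C_20 = 1
Want det = 0: 16 + (v - 5) * 1 = 0
  (v - 5) = -16 / 1 = -16
  v = 5 + (-16) = -11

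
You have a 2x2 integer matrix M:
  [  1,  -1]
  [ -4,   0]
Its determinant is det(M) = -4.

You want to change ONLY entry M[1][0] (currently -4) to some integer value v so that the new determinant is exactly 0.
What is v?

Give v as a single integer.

det is linear in entry M[1][0]: det = old_det + (v - -4) * C_10
Cofactor C_10 = 1
Want det = 0: -4 + (v - -4) * 1 = 0
  (v - -4) = 4 / 1 = 4
  v = -4 + (4) = 0

Answer: 0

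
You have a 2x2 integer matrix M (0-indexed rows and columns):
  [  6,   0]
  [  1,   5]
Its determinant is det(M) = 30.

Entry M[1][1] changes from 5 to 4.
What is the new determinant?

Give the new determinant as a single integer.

Answer: 24

Derivation:
det is linear in row 1: changing M[1][1] by delta changes det by delta * cofactor(1,1).
Cofactor C_11 = (-1)^(1+1) * minor(1,1) = 6
Entry delta = 4 - 5 = -1
Det delta = -1 * 6 = -6
New det = 30 + -6 = 24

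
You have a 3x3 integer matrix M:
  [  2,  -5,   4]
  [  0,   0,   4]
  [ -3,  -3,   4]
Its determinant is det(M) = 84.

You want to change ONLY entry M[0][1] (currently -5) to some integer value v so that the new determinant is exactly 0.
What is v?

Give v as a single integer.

det is linear in entry M[0][1]: det = old_det + (v - -5) * C_01
Cofactor C_01 = -12
Want det = 0: 84 + (v - -5) * -12 = 0
  (v - -5) = -84 / -12 = 7
  v = -5 + (7) = 2

Answer: 2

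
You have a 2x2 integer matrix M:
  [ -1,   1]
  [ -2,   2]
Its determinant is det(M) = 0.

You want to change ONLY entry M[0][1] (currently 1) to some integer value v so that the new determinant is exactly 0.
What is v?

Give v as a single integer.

Answer: 1

Derivation:
det is linear in entry M[0][1]: det = old_det + (v - 1) * C_01
Cofactor C_01 = 2
Want det = 0: 0 + (v - 1) * 2 = 0
  (v - 1) = 0 / 2 = 0
  v = 1 + (0) = 1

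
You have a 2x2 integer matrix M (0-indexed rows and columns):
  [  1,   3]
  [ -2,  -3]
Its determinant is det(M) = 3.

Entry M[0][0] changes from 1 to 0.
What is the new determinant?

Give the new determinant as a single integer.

det is linear in row 0: changing M[0][0] by delta changes det by delta * cofactor(0,0).
Cofactor C_00 = (-1)^(0+0) * minor(0,0) = -3
Entry delta = 0 - 1 = -1
Det delta = -1 * -3 = 3
New det = 3 + 3 = 6

Answer: 6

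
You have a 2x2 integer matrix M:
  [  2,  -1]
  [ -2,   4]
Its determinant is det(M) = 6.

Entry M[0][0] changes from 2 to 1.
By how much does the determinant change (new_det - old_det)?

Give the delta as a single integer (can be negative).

Answer: -4

Derivation:
Cofactor C_00 = 4
Entry delta = 1 - 2 = -1
Det delta = entry_delta * cofactor = -1 * 4 = -4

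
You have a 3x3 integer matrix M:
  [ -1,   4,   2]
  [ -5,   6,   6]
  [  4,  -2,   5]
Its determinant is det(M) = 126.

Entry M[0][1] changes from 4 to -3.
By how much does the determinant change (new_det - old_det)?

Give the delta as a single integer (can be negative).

Cofactor C_01 = 49
Entry delta = -3 - 4 = -7
Det delta = entry_delta * cofactor = -7 * 49 = -343

Answer: -343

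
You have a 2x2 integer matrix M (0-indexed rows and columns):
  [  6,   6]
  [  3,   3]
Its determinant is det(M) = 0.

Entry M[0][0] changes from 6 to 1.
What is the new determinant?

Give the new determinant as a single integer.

det is linear in row 0: changing M[0][0] by delta changes det by delta * cofactor(0,0).
Cofactor C_00 = (-1)^(0+0) * minor(0,0) = 3
Entry delta = 1 - 6 = -5
Det delta = -5 * 3 = -15
New det = 0 + -15 = -15

Answer: -15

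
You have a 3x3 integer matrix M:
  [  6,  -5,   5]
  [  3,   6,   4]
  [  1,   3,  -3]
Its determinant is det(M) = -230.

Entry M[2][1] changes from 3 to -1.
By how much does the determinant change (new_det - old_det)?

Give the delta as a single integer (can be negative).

Cofactor C_21 = -9
Entry delta = -1 - 3 = -4
Det delta = entry_delta * cofactor = -4 * -9 = 36

Answer: 36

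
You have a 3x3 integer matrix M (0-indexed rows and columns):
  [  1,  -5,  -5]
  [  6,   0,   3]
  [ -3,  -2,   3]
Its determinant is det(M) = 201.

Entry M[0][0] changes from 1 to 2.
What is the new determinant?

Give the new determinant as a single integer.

det is linear in row 0: changing M[0][0] by delta changes det by delta * cofactor(0,0).
Cofactor C_00 = (-1)^(0+0) * minor(0,0) = 6
Entry delta = 2 - 1 = 1
Det delta = 1 * 6 = 6
New det = 201 + 6 = 207

Answer: 207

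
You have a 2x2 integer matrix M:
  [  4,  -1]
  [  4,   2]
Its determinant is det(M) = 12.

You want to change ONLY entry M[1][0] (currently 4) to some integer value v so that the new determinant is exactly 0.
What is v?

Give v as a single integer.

det is linear in entry M[1][0]: det = old_det + (v - 4) * C_10
Cofactor C_10 = 1
Want det = 0: 12 + (v - 4) * 1 = 0
  (v - 4) = -12 / 1 = -12
  v = 4 + (-12) = -8

Answer: -8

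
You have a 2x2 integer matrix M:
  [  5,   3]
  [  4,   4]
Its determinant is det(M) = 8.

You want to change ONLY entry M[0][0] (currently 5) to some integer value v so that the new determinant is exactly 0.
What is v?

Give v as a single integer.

det is linear in entry M[0][0]: det = old_det + (v - 5) * C_00
Cofactor C_00 = 4
Want det = 0: 8 + (v - 5) * 4 = 0
  (v - 5) = -8 / 4 = -2
  v = 5 + (-2) = 3

Answer: 3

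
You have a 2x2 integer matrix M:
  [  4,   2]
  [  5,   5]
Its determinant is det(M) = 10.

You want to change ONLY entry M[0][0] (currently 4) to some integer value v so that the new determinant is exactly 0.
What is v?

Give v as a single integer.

Answer: 2

Derivation:
det is linear in entry M[0][0]: det = old_det + (v - 4) * C_00
Cofactor C_00 = 5
Want det = 0: 10 + (v - 4) * 5 = 0
  (v - 4) = -10 / 5 = -2
  v = 4 + (-2) = 2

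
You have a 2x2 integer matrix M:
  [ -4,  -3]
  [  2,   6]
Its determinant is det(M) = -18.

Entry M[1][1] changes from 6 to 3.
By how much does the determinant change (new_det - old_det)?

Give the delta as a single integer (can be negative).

Answer: 12

Derivation:
Cofactor C_11 = -4
Entry delta = 3 - 6 = -3
Det delta = entry_delta * cofactor = -3 * -4 = 12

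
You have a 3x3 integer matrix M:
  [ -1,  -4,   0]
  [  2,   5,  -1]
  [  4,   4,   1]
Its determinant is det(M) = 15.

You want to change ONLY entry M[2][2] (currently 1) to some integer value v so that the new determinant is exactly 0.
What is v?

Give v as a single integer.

Answer: -4

Derivation:
det is linear in entry M[2][2]: det = old_det + (v - 1) * C_22
Cofactor C_22 = 3
Want det = 0: 15 + (v - 1) * 3 = 0
  (v - 1) = -15 / 3 = -5
  v = 1 + (-5) = -4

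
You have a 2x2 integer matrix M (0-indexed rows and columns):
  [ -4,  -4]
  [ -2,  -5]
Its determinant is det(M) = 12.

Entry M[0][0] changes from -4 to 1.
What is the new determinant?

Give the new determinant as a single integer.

Answer: -13

Derivation:
det is linear in row 0: changing M[0][0] by delta changes det by delta * cofactor(0,0).
Cofactor C_00 = (-1)^(0+0) * minor(0,0) = -5
Entry delta = 1 - -4 = 5
Det delta = 5 * -5 = -25
New det = 12 + -25 = -13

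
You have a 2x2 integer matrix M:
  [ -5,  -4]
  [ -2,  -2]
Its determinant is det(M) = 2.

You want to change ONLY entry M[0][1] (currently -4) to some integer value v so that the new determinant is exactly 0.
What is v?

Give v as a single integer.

Answer: -5

Derivation:
det is linear in entry M[0][1]: det = old_det + (v - -4) * C_01
Cofactor C_01 = 2
Want det = 0: 2 + (v - -4) * 2 = 0
  (v - -4) = -2 / 2 = -1
  v = -4 + (-1) = -5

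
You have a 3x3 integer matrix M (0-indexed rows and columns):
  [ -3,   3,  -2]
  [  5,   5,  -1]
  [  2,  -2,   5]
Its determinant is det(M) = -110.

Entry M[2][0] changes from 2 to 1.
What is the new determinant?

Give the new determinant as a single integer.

det is linear in row 2: changing M[2][0] by delta changes det by delta * cofactor(2,0).
Cofactor C_20 = (-1)^(2+0) * minor(2,0) = 7
Entry delta = 1 - 2 = -1
Det delta = -1 * 7 = -7
New det = -110 + -7 = -117

Answer: -117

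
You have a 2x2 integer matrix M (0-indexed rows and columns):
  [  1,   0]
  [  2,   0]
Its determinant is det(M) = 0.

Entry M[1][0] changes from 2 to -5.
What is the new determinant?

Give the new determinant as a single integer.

det is linear in row 1: changing M[1][0] by delta changes det by delta * cofactor(1,0).
Cofactor C_10 = (-1)^(1+0) * minor(1,0) = 0
Entry delta = -5 - 2 = -7
Det delta = -7 * 0 = 0
New det = 0 + 0 = 0

Answer: 0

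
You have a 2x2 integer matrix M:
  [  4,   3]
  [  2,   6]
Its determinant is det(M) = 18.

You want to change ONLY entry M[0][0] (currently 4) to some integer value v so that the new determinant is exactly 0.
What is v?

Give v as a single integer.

Answer: 1

Derivation:
det is linear in entry M[0][0]: det = old_det + (v - 4) * C_00
Cofactor C_00 = 6
Want det = 0: 18 + (v - 4) * 6 = 0
  (v - 4) = -18 / 6 = -3
  v = 4 + (-3) = 1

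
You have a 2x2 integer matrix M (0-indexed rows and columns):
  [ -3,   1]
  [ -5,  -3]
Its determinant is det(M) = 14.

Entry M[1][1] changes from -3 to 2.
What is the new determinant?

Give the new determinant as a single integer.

det is linear in row 1: changing M[1][1] by delta changes det by delta * cofactor(1,1).
Cofactor C_11 = (-1)^(1+1) * minor(1,1) = -3
Entry delta = 2 - -3 = 5
Det delta = 5 * -3 = -15
New det = 14 + -15 = -1

Answer: -1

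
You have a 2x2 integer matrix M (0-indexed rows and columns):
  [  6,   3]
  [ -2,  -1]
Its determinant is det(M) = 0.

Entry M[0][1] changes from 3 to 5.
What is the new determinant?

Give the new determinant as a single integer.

det is linear in row 0: changing M[0][1] by delta changes det by delta * cofactor(0,1).
Cofactor C_01 = (-1)^(0+1) * minor(0,1) = 2
Entry delta = 5 - 3 = 2
Det delta = 2 * 2 = 4
New det = 0 + 4 = 4

Answer: 4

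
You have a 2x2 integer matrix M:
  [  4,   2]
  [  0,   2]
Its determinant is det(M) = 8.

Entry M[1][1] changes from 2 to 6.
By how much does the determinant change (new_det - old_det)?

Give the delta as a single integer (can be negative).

Cofactor C_11 = 4
Entry delta = 6 - 2 = 4
Det delta = entry_delta * cofactor = 4 * 4 = 16

Answer: 16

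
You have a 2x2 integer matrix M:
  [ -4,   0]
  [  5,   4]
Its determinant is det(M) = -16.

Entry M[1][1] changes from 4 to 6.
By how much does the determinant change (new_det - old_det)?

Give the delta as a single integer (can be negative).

Answer: -8

Derivation:
Cofactor C_11 = -4
Entry delta = 6 - 4 = 2
Det delta = entry_delta * cofactor = 2 * -4 = -8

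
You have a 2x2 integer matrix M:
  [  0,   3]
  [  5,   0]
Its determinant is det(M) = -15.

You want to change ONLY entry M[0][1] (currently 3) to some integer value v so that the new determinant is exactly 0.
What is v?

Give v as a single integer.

det is linear in entry M[0][1]: det = old_det + (v - 3) * C_01
Cofactor C_01 = -5
Want det = 0: -15 + (v - 3) * -5 = 0
  (v - 3) = 15 / -5 = -3
  v = 3 + (-3) = 0

Answer: 0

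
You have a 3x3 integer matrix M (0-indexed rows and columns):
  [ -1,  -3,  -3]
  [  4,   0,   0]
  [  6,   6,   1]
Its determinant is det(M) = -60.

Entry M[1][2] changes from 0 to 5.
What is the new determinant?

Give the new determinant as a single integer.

Answer: -120

Derivation:
det is linear in row 1: changing M[1][2] by delta changes det by delta * cofactor(1,2).
Cofactor C_12 = (-1)^(1+2) * minor(1,2) = -12
Entry delta = 5 - 0 = 5
Det delta = 5 * -12 = -60
New det = -60 + -60 = -120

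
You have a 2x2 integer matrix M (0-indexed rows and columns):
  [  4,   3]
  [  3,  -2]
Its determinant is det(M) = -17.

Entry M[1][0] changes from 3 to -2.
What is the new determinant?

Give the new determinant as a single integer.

det is linear in row 1: changing M[1][0] by delta changes det by delta * cofactor(1,0).
Cofactor C_10 = (-1)^(1+0) * minor(1,0) = -3
Entry delta = -2 - 3 = -5
Det delta = -5 * -3 = 15
New det = -17 + 15 = -2

Answer: -2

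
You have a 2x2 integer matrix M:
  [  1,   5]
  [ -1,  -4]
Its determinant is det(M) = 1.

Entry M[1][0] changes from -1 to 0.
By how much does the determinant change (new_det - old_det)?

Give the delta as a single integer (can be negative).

Cofactor C_10 = -5
Entry delta = 0 - -1 = 1
Det delta = entry_delta * cofactor = 1 * -5 = -5

Answer: -5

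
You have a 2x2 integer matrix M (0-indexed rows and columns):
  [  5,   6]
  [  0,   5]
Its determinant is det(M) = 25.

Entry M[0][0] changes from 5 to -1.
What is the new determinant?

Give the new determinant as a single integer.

det is linear in row 0: changing M[0][0] by delta changes det by delta * cofactor(0,0).
Cofactor C_00 = (-1)^(0+0) * minor(0,0) = 5
Entry delta = -1 - 5 = -6
Det delta = -6 * 5 = -30
New det = 25 + -30 = -5

Answer: -5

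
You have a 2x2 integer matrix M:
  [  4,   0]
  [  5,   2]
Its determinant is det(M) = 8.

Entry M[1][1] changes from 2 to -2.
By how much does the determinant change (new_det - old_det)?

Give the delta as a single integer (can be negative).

Cofactor C_11 = 4
Entry delta = -2 - 2 = -4
Det delta = entry_delta * cofactor = -4 * 4 = -16

Answer: -16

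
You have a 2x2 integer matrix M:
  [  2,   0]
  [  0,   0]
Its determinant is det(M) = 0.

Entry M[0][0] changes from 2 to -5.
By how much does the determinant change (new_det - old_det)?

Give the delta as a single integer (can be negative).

Cofactor C_00 = 0
Entry delta = -5 - 2 = -7
Det delta = entry_delta * cofactor = -7 * 0 = 0

Answer: 0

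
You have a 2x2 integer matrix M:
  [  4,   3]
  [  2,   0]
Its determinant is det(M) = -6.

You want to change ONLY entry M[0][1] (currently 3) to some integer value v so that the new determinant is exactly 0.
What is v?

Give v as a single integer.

det is linear in entry M[0][1]: det = old_det + (v - 3) * C_01
Cofactor C_01 = -2
Want det = 0: -6 + (v - 3) * -2 = 0
  (v - 3) = 6 / -2 = -3
  v = 3 + (-3) = 0

Answer: 0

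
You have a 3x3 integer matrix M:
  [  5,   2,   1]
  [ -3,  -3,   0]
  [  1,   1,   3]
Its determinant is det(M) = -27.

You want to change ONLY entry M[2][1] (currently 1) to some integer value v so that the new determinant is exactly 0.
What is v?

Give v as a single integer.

Answer: -8

Derivation:
det is linear in entry M[2][1]: det = old_det + (v - 1) * C_21
Cofactor C_21 = -3
Want det = 0: -27 + (v - 1) * -3 = 0
  (v - 1) = 27 / -3 = -9
  v = 1 + (-9) = -8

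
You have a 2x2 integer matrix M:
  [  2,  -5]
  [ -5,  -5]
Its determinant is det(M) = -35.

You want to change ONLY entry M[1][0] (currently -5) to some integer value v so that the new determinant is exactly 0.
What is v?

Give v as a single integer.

Answer: 2

Derivation:
det is linear in entry M[1][0]: det = old_det + (v - -5) * C_10
Cofactor C_10 = 5
Want det = 0: -35 + (v - -5) * 5 = 0
  (v - -5) = 35 / 5 = 7
  v = -5 + (7) = 2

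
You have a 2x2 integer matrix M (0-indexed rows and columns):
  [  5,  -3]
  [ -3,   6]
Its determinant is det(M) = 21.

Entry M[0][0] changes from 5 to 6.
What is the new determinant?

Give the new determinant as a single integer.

det is linear in row 0: changing M[0][0] by delta changes det by delta * cofactor(0,0).
Cofactor C_00 = (-1)^(0+0) * minor(0,0) = 6
Entry delta = 6 - 5 = 1
Det delta = 1 * 6 = 6
New det = 21 + 6 = 27

Answer: 27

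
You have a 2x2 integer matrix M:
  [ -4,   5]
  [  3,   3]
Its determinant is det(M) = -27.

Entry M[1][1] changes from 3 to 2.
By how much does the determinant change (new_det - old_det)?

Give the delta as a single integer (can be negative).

Cofactor C_11 = -4
Entry delta = 2 - 3 = -1
Det delta = entry_delta * cofactor = -1 * -4 = 4

Answer: 4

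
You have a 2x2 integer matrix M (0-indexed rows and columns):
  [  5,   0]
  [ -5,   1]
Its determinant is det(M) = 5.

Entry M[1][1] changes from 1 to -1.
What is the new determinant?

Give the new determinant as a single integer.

Answer: -5

Derivation:
det is linear in row 1: changing M[1][1] by delta changes det by delta * cofactor(1,1).
Cofactor C_11 = (-1)^(1+1) * minor(1,1) = 5
Entry delta = -1 - 1 = -2
Det delta = -2 * 5 = -10
New det = 5 + -10 = -5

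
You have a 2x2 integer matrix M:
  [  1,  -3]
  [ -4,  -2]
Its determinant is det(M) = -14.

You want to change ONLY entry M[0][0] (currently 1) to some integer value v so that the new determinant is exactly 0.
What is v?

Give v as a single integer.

Answer: -6

Derivation:
det is linear in entry M[0][0]: det = old_det + (v - 1) * C_00
Cofactor C_00 = -2
Want det = 0: -14 + (v - 1) * -2 = 0
  (v - 1) = 14 / -2 = -7
  v = 1 + (-7) = -6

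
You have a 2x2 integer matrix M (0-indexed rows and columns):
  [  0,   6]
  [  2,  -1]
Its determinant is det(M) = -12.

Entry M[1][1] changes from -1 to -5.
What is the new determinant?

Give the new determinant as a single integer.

Answer: -12

Derivation:
det is linear in row 1: changing M[1][1] by delta changes det by delta * cofactor(1,1).
Cofactor C_11 = (-1)^(1+1) * minor(1,1) = 0
Entry delta = -5 - -1 = -4
Det delta = -4 * 0 = 0
New det = -12 + 0 = -12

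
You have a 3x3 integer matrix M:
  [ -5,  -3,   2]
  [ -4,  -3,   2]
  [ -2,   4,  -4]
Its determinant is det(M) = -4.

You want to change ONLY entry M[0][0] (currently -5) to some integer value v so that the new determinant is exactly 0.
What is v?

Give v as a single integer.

det is linear in entry M[0][0]: det = old_det + (v - -5) * C_00
Cofactor C_00 = 4
Want det = 0: -4 + (v - -5) * 4 = 0
  (v - -5) = 4 / 4 = 1
  v = -5 + (1) = -4

Answer: -4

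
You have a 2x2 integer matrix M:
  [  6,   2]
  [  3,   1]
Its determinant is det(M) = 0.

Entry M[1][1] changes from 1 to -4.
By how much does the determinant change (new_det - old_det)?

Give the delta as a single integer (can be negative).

Answer: -30

Derivation:
Cofactor C_11 = 6
Entry delta = -4 - 1 = -5
Det delta = entry_delta * cofactor = -5 * 6 = -30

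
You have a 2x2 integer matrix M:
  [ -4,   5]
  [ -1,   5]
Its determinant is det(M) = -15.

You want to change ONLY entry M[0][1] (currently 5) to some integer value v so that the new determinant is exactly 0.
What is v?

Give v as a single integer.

Answer: 20

Derivation:
det is linear in entry M[0][1]: det = old_det + (v - 5) * C_01
Cofactor C_01 = 1
Want det = 0: -15 + (v - 5) * 1 = 0
  (v - 5) = 15 / 1 = 15
  v = 5 + (15) = 20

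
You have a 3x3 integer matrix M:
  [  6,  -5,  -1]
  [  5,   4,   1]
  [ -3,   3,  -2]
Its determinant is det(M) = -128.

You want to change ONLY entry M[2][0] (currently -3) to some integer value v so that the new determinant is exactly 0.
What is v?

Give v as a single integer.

det is linear in entry M[2][0]: det = old_det + (v - -3) * C_20
Cofactor C_20 = -1
Want det = 0: -128 + (v - -3) * -1 = 0
  (v - -3) = 128 / -1 = -128
  v = -3 + (-128) = -131

Answer: -131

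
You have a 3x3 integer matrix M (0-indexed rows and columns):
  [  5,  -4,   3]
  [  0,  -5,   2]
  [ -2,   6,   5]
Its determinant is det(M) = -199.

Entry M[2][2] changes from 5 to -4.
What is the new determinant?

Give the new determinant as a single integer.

Answer: 26

Derivation:
det is linear in row 2: changing M[2][2] by delta changes det by delta * cofactor(2,2).
Cofactor C_22 = (-1)^(2+2) * minor(2,2) = -25
Entry delta = -4 - 5 = -9
Det delta = -9 * -25 = 225
New det = -199 + 225 = 26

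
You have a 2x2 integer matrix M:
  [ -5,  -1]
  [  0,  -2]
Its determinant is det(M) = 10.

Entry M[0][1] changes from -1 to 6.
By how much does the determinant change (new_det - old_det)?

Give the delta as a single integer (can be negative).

Cofactor C_01 = 0
Entry delta = 6 - -1 = 7
Det delta = entry_delta * cofactor = 7 * 0 = 0

Answer: 0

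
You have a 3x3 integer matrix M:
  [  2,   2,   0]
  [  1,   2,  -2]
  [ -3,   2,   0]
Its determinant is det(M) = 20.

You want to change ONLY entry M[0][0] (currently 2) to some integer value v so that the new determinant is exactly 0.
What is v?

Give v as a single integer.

Answer: -3

Derivation:
det is linear in entry M[0][0]: det = old_det + (v - 2) * C_00
Cofactor C_00 = 4
Want det = 0: 20 + (v - 2) * 4 = 0
  (v - 2) = -20 / 4 = -5
  v = 2 + (-5) = -3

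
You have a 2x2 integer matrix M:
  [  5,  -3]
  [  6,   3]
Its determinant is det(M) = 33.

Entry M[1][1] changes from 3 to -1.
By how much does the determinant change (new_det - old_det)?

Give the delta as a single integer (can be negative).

Answer: -20

Derivation:
Cofactor C_11 = 5
Entry delta = -1 - 3 = -4
Det delta = entry_delta * cofactor = -4 * 5 = -20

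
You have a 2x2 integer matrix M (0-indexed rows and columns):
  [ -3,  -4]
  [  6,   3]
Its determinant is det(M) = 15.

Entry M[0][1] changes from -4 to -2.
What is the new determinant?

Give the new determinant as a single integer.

Answer: 3

Derivation:
det is linear in row 0: changing M[0][1] by delta changes det by delta * cofactor(0,1).
Cofactor C_01 = (-1)^(0+1) * minor(0,1) = -6
Entry delta = -2 - -4 = 2
Det delta = 2 * -6 = -12
New det = 15 + -12 = 3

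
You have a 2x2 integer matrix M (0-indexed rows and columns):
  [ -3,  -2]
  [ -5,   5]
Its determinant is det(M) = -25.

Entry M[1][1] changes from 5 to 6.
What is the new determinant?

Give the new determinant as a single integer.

det is linear in row 1: changing M[1][1] by delta changes det by delta * cofactor(1,1).
Cofactor C_11 = (-1)^(1+1) * minor(1,1) = -3
Entry delta = 6 - 5 = 1
Det delta = 1 * -3 = -3
New det = -25 + -3 = -28

Answer: -28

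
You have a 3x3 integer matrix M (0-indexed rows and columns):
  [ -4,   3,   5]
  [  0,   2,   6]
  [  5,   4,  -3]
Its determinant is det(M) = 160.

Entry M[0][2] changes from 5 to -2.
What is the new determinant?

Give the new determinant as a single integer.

det is linear in row 0: changing M[0][2] by delta changes det by delta * cofactor(0,2).
Cofactor C_02 = (-1)^(0+2) * minor(0,2) = -10
Entry delta = -2 - 5 = -7
Det delta = -7 * -10 = 70
New det = 160 + 70 = 230

Answer: 230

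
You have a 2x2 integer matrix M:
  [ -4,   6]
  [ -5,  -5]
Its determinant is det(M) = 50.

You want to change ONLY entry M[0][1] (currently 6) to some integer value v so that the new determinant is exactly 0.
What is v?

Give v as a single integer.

Answer: -4

Derivation:
det is linear in entry M[0][1]: det = old_det + (v - 6) * C_01
Cofactor C_01 = 5
Want det = 0: 50 + (v - 6) * 5 = 0
  (v - 6) = -50 / 5 = -10
  v = 6 + (-10) = -4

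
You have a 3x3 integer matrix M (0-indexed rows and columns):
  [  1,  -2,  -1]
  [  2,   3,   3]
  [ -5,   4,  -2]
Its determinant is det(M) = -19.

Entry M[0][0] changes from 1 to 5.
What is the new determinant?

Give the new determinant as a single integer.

Answer: -91

Derivation:
det is linear in row 0: changing M[0][0] by delta changes det by delta * cofactor(0,0).
Cofactor C_00 = (-1)^(0+0) * minor(0,0) = -18
Entry delta = 5 - 1 = 4
Det delta = 4 * -18 = -72
New det = -19 + -72 = -91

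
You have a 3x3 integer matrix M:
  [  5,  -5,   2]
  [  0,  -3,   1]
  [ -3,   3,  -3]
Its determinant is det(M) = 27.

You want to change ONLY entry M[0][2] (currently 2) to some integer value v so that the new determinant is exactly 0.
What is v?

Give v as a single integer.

Answer: 5

Derivation:
det is linear in entry M[0][2]: det = old_det + (v - 2) * C_02
Cofactor C_02 = -9
Want det = 0: 27 + (v - 2) * -9 = 0
  (v - 2) = -27 / -9 = 3
  v = 2 + (3) = 5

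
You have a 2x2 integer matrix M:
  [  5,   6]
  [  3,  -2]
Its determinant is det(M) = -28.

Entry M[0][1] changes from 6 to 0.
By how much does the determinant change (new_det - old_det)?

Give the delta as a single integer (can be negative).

Cofactor C_01 = -3
Entry delta = 0 - 6 = -6
Det delta = entry_delta * cofactor = -6 * -3 = 18

Answer: 18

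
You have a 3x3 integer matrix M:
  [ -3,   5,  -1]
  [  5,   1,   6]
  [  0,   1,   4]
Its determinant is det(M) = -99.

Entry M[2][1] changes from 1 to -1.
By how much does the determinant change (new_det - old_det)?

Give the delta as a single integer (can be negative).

Cofactor C_21 = 13
Entry delta = -1 - 1 = -2
Det delta = entry_delta * cofactor = -2 * 13 = -26

Answer: -26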